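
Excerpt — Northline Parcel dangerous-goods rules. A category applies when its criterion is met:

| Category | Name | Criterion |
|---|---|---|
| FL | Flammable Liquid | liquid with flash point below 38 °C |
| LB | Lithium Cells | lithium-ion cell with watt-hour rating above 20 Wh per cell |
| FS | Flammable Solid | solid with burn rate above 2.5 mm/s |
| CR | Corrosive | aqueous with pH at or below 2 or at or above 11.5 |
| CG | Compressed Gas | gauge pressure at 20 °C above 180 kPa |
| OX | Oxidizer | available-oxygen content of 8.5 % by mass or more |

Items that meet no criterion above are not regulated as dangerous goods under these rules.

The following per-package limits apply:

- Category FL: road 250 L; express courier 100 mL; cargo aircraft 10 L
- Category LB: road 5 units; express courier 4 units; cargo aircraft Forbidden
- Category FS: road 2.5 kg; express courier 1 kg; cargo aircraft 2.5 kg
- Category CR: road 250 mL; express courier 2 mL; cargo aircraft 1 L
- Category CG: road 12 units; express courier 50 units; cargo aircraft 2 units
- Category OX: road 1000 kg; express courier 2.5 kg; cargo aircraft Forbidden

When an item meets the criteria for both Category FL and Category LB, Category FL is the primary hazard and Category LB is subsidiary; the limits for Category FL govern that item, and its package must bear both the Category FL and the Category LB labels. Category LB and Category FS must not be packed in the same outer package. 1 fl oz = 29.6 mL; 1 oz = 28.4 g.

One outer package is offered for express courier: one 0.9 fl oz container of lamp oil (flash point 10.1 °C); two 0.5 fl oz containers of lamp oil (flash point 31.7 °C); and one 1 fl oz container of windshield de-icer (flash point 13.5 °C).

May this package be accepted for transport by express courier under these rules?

Flash point 10.1 °C meets the Category FL criterion (Flammable Liquid), so the lamp oil is Category FL.
Flash point 31.7 °C meets the Category FL criterion (Flammable Liquid), so the lamp oil is Category FL.
Windshield de-icer: flash point 13.5 °C < 38 °C → Category FL (Flammable Liquid).
Category FL net quantity: (one 0.9 fl oz container = 26.64 mL) + (two 0.5 fl oz containers = 29.6 mL) + (one 1 fl oz container = 29.6 mL) = 85.84 mL.
That is within the Category FL express courier limit of 100 mL.

Yes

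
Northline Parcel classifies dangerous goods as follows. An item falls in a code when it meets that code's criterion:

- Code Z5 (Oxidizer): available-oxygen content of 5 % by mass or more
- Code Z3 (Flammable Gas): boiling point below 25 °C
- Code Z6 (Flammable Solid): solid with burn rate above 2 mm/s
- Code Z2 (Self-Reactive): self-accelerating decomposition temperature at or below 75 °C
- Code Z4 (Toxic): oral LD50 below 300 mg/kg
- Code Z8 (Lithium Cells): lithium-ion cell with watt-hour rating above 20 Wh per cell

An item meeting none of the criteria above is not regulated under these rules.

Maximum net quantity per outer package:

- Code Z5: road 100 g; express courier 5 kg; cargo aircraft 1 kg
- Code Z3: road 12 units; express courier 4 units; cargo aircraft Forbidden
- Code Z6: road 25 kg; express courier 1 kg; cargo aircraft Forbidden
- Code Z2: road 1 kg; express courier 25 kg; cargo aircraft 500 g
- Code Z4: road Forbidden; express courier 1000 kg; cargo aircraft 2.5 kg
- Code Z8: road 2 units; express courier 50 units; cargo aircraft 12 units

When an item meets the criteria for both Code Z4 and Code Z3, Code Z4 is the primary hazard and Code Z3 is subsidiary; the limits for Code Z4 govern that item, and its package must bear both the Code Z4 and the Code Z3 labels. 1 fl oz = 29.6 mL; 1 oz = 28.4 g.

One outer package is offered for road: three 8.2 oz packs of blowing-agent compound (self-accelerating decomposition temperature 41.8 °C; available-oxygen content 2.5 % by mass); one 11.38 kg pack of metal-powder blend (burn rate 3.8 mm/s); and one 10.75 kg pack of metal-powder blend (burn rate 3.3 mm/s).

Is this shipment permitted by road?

Self-accelerating decomposition temperature 41.8 °C meets the Code Z2 criterion (Self-Reactive), so the blowing-agent compound is Code Z2.
With burn rate 3.8 mm/s (> 2 mm/s), the metal-powder blend falls in Code Z6.
The metal-powder blend has burn rate 3.3 mm/s, which is > 2 mm/s, so it is Code Z6 (Flammable Solid).
Total Code Z6: 11.38 kg + 10.75 kg = 22.13 kg.
That is within the Code Z6 road limit of 25 kg.
Code Z2 quantity: three 8.2 oz packs = 698.64 g.
That is within the Code Z2 road limit of 1 kg.
Every hazard code is within its road limit and no segregation rule is violated.

Yes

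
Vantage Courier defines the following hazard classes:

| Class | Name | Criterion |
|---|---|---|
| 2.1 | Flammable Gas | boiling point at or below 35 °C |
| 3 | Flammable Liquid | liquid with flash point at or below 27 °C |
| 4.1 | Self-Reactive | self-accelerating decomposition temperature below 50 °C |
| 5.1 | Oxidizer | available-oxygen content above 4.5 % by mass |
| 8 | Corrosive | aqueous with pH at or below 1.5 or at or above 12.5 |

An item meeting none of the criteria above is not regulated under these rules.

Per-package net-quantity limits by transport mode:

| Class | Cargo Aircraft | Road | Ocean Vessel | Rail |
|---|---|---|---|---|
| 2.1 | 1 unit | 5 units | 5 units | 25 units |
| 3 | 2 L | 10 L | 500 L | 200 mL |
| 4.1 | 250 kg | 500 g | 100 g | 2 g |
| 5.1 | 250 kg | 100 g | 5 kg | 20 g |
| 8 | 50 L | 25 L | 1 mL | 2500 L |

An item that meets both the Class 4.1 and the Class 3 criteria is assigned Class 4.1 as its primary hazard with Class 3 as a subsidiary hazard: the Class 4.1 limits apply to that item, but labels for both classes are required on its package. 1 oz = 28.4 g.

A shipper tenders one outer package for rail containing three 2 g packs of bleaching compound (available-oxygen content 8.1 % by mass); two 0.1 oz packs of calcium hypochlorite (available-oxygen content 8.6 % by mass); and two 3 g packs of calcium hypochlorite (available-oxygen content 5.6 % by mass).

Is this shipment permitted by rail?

Yes

Bleaching compound: available-oxygen content 8.1 % by mass > 4.5 % by mass → Class 5.1 (Oxidizer).
Available-oxygen content 8.6 % by mass meets the Class 5.1 criterion (Oxidizer), so the calcium hypochlorite is Class 5.1.
Available-oxygen content 5.6 % by mass meets the Class 5.1 criterion (Oxidizer), so the calcium hypochlorite is Class 5.1.
Class 5.1 net quantity: (three 2 g packs = 6 g) + (two 0.1 oz packs = 5.68 g) + (two 3 g packs = 6 g) = 17.68 g.
17.68 g ≤ 20 g (rail limit, Class 5.1) — within limit.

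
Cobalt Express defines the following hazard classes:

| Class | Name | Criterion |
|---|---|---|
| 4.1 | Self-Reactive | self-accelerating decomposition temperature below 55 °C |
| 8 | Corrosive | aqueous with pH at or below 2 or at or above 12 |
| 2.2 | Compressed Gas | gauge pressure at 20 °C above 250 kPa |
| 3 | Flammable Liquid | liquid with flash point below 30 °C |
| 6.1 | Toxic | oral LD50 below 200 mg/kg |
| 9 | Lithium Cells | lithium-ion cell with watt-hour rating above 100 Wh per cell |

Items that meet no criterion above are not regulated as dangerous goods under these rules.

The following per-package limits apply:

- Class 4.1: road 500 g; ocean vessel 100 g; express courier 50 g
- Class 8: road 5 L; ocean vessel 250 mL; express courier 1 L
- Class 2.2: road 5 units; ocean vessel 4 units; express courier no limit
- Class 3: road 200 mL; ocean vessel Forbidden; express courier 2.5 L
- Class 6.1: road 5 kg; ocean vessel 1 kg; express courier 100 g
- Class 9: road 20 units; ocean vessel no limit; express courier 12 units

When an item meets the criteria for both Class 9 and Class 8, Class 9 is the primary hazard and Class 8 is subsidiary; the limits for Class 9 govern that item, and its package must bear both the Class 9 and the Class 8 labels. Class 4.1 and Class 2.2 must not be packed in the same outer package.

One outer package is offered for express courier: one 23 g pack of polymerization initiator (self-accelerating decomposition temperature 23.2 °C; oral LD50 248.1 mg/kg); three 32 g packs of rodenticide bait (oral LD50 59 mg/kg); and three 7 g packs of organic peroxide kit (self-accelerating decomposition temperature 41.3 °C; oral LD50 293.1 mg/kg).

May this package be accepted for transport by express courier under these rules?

Self-accelerating decomposition temperature 23.2 °C meets the Class 4.1 criterion (Self-Reactive), so the polymerization initiator is Class 4.1.
The rodenticide bait has oral LD50 59 mg/kg, which is < 200 mg/kg, so it is Class 6.1 (Toxic).
Self-accelerating decomposition temperature 41.3 °C meets the Class 4.1 criterion (Self-Reactive), so the organic peroxide kit is Class 4.1.
Total Class 4.1: 23 g + (three 7 g packs = 21 g) = 44 g.
That is within the Class 4.1 express courier limit of 50 g.
Class 6.1 quantity: three 32 g packs = 96 g.
96 g is within the express courier limit of 100 g for Class 6.1.
The segregation rule (Class 4.1 with Class 2.2) does not apply to Class 4.1 with Class 6.1.
Every hazard class is within its express courier limit and no segregation rule is violated.

Yes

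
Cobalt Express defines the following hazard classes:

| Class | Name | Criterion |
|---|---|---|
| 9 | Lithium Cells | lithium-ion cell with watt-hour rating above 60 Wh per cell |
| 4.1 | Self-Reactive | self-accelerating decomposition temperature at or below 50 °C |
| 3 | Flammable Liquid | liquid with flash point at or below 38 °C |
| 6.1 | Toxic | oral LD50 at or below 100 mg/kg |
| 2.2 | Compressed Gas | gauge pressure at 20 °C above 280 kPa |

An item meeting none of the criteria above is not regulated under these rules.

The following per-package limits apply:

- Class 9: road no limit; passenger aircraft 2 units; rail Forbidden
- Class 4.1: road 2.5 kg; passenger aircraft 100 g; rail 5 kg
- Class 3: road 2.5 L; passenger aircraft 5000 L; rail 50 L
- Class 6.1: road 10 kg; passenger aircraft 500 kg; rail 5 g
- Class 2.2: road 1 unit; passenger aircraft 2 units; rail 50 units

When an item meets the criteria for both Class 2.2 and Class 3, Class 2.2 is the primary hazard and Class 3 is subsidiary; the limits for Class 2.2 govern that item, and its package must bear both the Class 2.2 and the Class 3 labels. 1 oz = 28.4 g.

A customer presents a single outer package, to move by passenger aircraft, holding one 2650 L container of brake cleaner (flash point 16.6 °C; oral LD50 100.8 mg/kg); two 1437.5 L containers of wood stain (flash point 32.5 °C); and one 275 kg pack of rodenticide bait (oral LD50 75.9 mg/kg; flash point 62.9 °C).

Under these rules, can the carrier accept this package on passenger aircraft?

No

The brake cleaner has flash point 16.6 °C, which is ≤ 38 °C, so it is Class 3 (Flammable Liquid).
The wood stain has flash point 32.5 °C, which is ≤ 38 °C, so it is Class 3 (Flammable Liquid).
Oral LD50 75.9 mg/kg meets the Class 6.1 criterion (Toxic), so the rodenticide bait is Class 6.1.
Class 3 net quantity: 2650 L + (two 1437.5 L containers = 2875 L) = 5525 L.
5525 L exceeds the passenger aircraft limit of 5000 L for Class 3.
Class 6.1 quantity: 275 kg.
275 kg ≤ 500 kg (passenger aircraft limit, Class 6.1) — within limit.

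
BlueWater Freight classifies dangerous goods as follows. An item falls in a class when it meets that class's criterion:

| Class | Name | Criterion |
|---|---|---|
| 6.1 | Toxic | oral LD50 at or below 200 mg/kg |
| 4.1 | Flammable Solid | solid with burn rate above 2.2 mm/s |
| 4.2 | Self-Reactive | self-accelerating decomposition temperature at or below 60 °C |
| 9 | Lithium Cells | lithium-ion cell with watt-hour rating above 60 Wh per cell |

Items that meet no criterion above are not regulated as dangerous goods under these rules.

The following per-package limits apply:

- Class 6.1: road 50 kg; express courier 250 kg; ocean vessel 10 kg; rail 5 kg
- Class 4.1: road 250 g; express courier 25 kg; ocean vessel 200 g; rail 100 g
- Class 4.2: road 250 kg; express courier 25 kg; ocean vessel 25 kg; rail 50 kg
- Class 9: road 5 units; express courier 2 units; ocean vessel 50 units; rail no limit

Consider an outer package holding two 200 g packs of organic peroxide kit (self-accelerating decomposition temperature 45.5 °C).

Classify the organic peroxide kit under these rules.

The organic peroxide kit has self-accelerating decomposition temperature 45.5 °C, which is ≤ 60 °C, so it is Class 4.2 (Self-Reactive).

Class 4.2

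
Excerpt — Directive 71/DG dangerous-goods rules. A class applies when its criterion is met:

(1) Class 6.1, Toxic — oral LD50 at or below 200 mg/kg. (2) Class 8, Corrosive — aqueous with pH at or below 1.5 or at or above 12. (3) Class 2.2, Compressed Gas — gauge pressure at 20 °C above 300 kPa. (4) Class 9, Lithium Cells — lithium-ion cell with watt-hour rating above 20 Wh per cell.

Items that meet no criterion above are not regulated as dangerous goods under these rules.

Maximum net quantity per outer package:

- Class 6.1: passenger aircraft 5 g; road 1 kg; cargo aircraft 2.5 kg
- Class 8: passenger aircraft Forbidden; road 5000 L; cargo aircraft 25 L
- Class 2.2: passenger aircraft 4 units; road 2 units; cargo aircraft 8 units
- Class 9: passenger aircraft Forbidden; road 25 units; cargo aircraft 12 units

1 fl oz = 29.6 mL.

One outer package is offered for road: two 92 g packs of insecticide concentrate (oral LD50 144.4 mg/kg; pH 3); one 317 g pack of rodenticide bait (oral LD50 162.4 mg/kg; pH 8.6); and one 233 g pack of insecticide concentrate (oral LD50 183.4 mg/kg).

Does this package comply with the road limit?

Insecticide concentrate: oral LD50 144.4 mg/kg ≤ 200 mg/kg → Class 6.1 (Toxic).
The rodenticide bait has oral LD50 162.4 mg/kg, which is ≤ 200 mg/kg, so it is Class 6.1 (Toxic).
With oral LD50 183.4 mg/kg (≤ 200 mg/kg), the insecticide concentrate falls in Class 6.1.
Class 6.1 net quantity: (two 92 g packs = 184 g) + 317 g + 233 g = 734 g.
734 g is within the road limit of 1 kg for Class 6.1.

Yes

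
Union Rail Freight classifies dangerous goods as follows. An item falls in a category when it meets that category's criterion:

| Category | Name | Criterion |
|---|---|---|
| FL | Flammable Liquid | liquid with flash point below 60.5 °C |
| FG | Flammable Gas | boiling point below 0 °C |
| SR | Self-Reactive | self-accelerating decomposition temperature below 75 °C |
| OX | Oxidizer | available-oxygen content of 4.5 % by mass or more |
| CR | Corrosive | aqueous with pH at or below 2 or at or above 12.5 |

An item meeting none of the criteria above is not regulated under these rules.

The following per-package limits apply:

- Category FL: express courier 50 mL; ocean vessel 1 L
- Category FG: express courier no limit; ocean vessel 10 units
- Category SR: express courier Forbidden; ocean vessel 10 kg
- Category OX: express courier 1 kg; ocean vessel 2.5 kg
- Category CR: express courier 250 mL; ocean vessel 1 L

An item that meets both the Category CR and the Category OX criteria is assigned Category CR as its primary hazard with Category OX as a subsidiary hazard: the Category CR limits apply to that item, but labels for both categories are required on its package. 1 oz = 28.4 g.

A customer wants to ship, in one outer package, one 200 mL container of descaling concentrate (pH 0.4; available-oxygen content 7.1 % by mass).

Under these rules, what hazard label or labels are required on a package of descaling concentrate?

Category CR and OX

The descaling concentrate has pH 0.4, which is ≤ 2, so it is Category CR (Corrosive).
The descaling concentrate has available-oxygen content 7.1 % by mass, which is ≥ 4.5 % by mass, so it is Category OX (Oxidizer).
By the precedence rule Category CR is primary and Category OX is subsidiary, and that rule requires both labels on the package.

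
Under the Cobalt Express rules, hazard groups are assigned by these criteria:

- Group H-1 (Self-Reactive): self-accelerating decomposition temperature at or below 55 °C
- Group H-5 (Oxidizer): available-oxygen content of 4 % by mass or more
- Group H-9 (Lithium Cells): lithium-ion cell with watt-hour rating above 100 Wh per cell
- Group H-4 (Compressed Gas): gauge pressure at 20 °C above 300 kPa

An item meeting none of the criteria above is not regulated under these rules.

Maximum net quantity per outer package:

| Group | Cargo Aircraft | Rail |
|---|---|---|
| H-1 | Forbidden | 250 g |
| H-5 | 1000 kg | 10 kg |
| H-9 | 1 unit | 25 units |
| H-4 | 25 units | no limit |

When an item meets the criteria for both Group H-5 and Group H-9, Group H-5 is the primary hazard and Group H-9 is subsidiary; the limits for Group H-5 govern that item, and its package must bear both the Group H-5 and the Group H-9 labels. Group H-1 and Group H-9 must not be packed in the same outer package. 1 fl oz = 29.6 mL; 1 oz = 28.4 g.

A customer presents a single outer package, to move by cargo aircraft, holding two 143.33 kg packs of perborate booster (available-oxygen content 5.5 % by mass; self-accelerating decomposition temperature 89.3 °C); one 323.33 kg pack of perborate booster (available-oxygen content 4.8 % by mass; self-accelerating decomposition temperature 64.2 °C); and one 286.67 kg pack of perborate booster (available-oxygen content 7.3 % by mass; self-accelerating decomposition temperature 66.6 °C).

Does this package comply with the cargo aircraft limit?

Yes

The perborate booster has available-oxygen content 5.5 % by mass, which is ≥ 4 % by mass, so it is Group H-5 (Oxidizer).
Perborate booster: available-oxygen content 4.8 % by mass ≥ 4 % by mass → Group H-5 (Oxidizer).
Perborate booster: available-oxygen content 7.3 % by mass ≥ 4 % by mass → Group H-5 (Oxidizer).
Group H-5 net quantity: (two 143.33 kg packs = 286.66 kg) + 323.33 kg + 286.67 kg = 896.66 kg.
896.66 kg is within the cargo aircraft limit of 1000 kg for Group H-5.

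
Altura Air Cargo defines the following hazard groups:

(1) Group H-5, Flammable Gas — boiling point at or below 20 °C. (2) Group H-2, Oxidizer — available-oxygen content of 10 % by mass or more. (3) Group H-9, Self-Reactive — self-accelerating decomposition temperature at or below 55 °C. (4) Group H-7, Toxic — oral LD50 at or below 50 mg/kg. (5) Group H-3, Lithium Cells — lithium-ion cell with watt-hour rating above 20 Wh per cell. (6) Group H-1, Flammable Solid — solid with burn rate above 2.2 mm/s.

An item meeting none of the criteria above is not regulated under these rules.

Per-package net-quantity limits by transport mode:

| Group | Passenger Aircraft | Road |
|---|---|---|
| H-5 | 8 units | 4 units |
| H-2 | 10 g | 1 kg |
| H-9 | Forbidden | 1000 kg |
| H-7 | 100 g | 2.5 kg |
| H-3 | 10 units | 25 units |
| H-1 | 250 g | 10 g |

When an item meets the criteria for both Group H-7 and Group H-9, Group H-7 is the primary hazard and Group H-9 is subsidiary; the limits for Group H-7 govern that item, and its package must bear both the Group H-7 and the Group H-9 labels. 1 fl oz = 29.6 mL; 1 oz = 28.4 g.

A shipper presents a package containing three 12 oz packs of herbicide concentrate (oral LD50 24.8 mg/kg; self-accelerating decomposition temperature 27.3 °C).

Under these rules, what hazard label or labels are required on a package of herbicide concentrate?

With oral LD50 24.8 mg/kg (≤ 50 mg/kg), the herbicide concentrate falls in Group H-7.
With self-accelerating decomposition temperature 27.3 °C (≤ 55 °C), the herbicide concentrate falls in Group H-9.
By the precedence rule Group H-7 is primary and Group H-9 is subsidiary, and that rule requires both labels on the package.

Group H-7 and H-9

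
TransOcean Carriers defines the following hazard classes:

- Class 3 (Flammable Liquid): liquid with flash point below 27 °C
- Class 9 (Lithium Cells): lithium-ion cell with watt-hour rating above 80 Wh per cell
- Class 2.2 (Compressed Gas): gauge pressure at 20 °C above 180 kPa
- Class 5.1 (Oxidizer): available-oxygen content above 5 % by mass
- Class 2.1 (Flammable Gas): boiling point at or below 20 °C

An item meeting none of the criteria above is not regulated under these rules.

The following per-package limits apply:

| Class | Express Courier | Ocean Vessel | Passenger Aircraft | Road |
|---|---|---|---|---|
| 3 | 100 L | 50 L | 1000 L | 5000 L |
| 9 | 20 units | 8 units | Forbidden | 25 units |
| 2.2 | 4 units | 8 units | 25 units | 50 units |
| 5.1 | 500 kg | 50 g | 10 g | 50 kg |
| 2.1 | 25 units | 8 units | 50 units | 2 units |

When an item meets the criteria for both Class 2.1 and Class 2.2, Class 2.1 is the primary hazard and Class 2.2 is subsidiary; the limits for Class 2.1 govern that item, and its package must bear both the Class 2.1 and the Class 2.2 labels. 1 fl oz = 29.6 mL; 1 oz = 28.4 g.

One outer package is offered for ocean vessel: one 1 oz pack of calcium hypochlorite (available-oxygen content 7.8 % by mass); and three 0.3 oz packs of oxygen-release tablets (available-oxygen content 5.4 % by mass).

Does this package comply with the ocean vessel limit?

Calcium hypochlorite: available-oxygen content 7.8 % by mass > 5 % by mass → Class 5.1 (Oxidizer).
With available-oxygen content 5.4 % by mass (> 5 % by mass), the oxygen-release tablets fall in Class 5.1.
Total Class 5.1: (one 1 oz pack = 28.4 g) + (three 0.3 oz packs = 25.56 g) = 53.96 g.
53.96 g > 50 g (ocean vessel limit, Class 5.1) — over the limit.

No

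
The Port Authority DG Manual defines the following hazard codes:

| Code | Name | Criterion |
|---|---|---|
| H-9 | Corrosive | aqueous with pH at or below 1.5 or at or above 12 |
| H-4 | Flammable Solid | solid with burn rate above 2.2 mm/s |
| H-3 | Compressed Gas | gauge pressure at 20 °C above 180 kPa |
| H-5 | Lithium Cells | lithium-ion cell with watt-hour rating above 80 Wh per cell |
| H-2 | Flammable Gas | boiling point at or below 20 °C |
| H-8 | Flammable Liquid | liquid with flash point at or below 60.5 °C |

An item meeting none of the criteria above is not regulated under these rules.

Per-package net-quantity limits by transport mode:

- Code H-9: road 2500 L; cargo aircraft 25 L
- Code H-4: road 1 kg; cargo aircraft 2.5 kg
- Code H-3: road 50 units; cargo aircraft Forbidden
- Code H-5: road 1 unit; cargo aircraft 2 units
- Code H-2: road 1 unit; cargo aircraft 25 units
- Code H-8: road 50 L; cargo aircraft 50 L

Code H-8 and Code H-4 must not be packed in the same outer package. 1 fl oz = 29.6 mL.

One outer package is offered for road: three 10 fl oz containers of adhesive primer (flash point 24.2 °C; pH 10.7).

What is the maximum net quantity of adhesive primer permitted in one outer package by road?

Adhesive primer: flash point 24.2 °C ≤ 60.5 °C → Code H-8 (Flammable Liquid).
The road limit for Code H-8 is 50 L.

50 L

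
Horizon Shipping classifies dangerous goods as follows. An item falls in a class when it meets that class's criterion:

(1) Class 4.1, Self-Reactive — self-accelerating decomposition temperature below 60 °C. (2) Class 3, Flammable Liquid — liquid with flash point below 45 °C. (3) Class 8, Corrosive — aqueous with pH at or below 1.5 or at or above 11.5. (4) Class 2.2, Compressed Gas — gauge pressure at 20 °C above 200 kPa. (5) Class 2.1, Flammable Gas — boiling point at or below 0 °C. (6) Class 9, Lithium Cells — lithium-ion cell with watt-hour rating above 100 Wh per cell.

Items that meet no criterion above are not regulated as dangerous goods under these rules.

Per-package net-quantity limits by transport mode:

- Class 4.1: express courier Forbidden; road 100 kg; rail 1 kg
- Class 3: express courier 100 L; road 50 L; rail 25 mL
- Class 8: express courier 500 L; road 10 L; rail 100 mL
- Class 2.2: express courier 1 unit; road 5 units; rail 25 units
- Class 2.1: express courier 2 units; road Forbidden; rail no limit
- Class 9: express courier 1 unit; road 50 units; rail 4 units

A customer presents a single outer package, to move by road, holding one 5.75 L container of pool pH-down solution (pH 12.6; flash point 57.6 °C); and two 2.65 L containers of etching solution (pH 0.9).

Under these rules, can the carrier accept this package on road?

The pool pH-down solution has pH 12.6, which is ≥ 11.5, so it is Class 8 (Corrosive).
Etching solution: pH 0.9 ≤ 1.5 → Class 8 (Corrosive).
Total Class 8: 5.75 L + (two 2.65 L containers = 5.3 L) = 11.05 L.
11.05 L exceeds the road limit of 10 L for Class 8.

No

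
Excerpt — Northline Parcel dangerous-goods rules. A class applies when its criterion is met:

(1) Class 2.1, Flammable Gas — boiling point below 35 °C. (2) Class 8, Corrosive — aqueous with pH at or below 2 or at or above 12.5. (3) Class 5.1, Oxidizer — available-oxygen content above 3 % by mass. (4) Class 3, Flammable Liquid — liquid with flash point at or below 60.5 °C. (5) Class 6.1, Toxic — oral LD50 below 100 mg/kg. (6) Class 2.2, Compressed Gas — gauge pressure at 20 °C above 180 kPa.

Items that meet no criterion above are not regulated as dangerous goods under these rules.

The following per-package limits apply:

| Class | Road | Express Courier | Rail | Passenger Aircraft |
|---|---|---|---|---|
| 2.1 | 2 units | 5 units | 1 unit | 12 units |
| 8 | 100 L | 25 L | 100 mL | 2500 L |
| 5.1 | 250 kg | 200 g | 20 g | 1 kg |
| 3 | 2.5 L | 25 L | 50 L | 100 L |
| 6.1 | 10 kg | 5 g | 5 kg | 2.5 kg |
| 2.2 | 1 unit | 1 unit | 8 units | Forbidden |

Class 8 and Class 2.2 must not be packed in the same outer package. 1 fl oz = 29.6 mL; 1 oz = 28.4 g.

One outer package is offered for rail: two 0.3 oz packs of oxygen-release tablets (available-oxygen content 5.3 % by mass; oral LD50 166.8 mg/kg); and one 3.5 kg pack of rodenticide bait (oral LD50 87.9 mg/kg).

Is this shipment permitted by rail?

Available-oxygen content 5.3 % by mass meets the Class 5.1 criterion (Oxidizer), so the oxygen-release tablets are Class 5.1.
Oral LD50 87.9 mg/kg meets the Class 6.1 criterion (Toxic), so the rodenticide bait is Class 6.1.
Class 5.1 quantity: two 0.3 oz packs = 17.04 g.
That is within the Class 5.1 rail limit of 20 g.
Class 6.1 quantity: 3.5 kg.
3.5 kg ≤ 5 kg (rail limit, Class 6.1) — within limit.
The segregation rule (Class 8 with Class 2.2) does not apply to Class 5.1 with Class 6.1.
Every hazard class is within its rail limit and no segregation rule is violated.

Yes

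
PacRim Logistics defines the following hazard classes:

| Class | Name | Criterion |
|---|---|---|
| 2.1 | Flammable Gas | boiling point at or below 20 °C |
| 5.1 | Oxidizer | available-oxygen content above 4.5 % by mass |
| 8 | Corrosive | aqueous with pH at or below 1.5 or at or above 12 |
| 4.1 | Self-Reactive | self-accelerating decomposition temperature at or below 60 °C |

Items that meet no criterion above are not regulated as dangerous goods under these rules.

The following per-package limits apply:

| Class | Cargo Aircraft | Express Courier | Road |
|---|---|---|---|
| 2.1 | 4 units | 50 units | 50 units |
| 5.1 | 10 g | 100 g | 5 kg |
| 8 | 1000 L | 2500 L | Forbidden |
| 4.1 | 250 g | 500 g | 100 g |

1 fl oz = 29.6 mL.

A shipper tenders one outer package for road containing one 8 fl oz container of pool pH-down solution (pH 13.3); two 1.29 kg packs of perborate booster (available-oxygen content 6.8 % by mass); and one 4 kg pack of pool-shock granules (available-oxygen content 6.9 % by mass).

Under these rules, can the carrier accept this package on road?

No

Pool pH-down solution: pH 13.3 ≥ 12 → Class 8 (Corrosive).
Available-oxygen content 6.8 % by mass meets the Class 5.1 criterion (Oxidizer), so the perborate booster is Class 5.1.
The pool-shock granules have available-oxygen content 6.9 % by mass, which is > 4.5 % by mass, so they are Class 5.1 (Oxidizer).
Class 5.1 net quantity: (two 1.29 kg packs = 2.58 kg) + 4 kg = 6.58 kg.
That exceeds the Class 5.1 road limit of 5 kg.
Class 8 quantity: one 8 fl oz container = 236.8 mL.
By road, Class 8 is Forbidden regardless of quantity.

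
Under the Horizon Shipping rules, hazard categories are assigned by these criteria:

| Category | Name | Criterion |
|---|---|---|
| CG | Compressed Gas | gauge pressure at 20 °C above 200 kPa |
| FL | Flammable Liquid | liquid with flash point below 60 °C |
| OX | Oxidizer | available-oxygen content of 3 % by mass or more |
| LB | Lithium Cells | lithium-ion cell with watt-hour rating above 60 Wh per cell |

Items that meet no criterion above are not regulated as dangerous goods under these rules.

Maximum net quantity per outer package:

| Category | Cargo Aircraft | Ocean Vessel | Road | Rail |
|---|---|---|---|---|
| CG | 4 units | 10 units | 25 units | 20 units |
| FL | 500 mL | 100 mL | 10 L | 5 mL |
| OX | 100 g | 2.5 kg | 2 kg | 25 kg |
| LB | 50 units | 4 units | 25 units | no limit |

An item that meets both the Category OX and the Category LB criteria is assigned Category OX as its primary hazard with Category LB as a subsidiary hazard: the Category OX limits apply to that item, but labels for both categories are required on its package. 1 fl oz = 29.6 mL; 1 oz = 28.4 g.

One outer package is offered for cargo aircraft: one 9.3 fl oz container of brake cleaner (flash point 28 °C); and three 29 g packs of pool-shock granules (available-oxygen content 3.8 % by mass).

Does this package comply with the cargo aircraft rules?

The brake cleaner has flash point 28 °C, which is < 60 °C, so it is Category FL (Flammable Liquid).
The pool-shock granules have available-oxygen content 3.8 % by mass, which is ≥ 3 % by mass, so they are Category OX (Oxidizer).
Category OX quantity: three 29 g packs = 87 g.
87 g ≤ 100 g (cargo aircraft limit, Category OX) — within limit.
Category FL quantity: one 9.3 fl oz container = 275.28 mL.
275.28 mL is within the cargo aircraft limit of 500 mL for Category FL.
Every hazard category is within its cargo aircraft limit and no segregation rule is violated.

Yes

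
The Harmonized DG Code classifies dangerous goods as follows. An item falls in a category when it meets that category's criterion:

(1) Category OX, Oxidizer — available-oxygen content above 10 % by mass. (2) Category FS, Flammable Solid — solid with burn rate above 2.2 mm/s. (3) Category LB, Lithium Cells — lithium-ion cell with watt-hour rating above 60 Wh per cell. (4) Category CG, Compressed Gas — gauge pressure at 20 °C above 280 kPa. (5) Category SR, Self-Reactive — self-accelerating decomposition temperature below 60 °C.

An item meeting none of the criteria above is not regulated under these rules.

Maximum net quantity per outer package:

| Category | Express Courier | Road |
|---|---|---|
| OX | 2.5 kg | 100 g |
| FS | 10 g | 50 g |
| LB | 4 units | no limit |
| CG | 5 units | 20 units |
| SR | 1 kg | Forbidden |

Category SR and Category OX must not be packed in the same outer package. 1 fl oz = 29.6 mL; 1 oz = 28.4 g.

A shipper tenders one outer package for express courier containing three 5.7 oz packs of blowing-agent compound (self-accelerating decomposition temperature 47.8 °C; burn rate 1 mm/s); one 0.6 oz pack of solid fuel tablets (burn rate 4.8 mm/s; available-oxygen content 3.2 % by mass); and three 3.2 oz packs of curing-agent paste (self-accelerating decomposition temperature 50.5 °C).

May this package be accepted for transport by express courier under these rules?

Blowing-agent compound: self-accelerating decomposition temperature 47.8 °C < 60 °C → Category SR (Self-Reactive).
Burn rate 4.8 mm/s meets the Category FS criterion (Flammable Solid), so the solid fuel tablets are Category FS.
With self-accelerating decomposition temperature 50.5 °C (< 60 °C), the curing-agent paste falls in Category SR.
Total Category SR: (three 5.7 oz packs = 485.64 g) + (three 3.2 oz packs = 272.64 g) = 758.28 g.
That is within the Category SR express courier limit of 1 kg.
Category FS quantity: one 0.6 oz pack = 17.04 g.
17.04 g > 10 g (express courier limit, Category FS) — over the limit.
The segregation rule (Category SR with Category OX) does not apply to Category SR with Category FS.

No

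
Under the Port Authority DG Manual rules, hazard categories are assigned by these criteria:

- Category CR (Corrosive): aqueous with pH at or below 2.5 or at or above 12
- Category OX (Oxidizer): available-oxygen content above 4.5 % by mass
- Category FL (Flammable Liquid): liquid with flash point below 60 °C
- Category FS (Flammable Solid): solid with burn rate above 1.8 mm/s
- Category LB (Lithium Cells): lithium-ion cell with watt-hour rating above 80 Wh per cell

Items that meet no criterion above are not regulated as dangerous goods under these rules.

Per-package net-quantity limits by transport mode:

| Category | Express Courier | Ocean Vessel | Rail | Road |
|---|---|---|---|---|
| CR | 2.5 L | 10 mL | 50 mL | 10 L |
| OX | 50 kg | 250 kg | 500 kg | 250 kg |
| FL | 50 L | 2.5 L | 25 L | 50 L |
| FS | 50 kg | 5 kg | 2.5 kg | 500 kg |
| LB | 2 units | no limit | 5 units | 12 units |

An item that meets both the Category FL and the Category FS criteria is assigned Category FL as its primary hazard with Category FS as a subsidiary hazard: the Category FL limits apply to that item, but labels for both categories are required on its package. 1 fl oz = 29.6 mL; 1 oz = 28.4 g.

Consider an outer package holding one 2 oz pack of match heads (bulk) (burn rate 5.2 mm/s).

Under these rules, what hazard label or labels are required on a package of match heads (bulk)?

The match heads (bulk) have burn rate 5.2 mm/s, which is > 1.8 mm/s, so they are Category FS (Flammable Solid).
Only the Category FS label is required.

Category FS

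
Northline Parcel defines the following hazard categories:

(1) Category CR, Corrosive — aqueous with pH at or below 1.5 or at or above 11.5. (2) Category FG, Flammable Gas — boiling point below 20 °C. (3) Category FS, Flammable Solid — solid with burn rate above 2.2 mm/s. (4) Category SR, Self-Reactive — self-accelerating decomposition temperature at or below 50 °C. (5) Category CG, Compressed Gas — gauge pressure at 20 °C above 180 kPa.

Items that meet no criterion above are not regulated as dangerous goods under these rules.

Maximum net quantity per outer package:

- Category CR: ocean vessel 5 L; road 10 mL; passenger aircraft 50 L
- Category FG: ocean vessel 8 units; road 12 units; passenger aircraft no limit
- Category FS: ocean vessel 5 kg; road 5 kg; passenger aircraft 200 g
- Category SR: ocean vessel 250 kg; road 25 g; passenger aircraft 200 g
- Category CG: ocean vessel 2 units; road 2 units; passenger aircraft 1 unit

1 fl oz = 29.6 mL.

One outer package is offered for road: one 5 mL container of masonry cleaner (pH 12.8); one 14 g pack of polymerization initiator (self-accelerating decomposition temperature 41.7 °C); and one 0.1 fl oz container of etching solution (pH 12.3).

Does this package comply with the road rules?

Yes

With pH 12.8 (≥ 11.5), the masonry cleaner falls in Category CR.
The polymerization initiator has self-accelerating decomposition temperature 41.7 °C, which is ≤ 50 °C, so it is Category SR (Self-Reactive).
With pH 12.3 (≥ 11.5), the etching solution falls in Category CR.
Total Category CR: 5 mL + (one 0.1 fl oz container = 2.96 mL) = 7.96 mL.
7.96 mL is within the road limit of 10 mL for Category CR.
Category SR quantity: 14 g.
14 g is within the road limit of 25 g for Category SR.
Every hazard category is within its road limit and no segregation rule is violated.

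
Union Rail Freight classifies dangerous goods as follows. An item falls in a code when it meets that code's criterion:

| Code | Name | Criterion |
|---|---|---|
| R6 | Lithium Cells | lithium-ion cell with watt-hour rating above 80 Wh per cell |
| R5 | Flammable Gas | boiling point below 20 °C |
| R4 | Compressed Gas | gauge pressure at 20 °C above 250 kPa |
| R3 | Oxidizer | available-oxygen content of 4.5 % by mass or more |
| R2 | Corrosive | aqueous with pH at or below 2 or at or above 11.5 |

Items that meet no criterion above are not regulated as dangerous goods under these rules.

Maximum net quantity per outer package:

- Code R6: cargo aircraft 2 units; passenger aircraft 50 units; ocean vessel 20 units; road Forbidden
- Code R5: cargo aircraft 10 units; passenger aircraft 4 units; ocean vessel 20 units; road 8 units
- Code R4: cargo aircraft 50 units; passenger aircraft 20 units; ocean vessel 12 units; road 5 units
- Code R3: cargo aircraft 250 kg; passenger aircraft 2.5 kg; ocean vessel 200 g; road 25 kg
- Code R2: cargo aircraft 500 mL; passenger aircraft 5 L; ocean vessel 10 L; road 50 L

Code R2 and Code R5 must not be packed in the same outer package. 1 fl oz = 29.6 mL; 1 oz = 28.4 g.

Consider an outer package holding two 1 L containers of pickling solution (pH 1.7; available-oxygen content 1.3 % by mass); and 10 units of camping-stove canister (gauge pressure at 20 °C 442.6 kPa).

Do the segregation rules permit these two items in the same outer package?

Yes

The pickling solution has pH 1.7, which is ≤ 2, so it is Code R2 (Corrosive).
Camping-stove canister: gauge pressure at 20 °C 442.6 kPa > 250 kPa → Code R4 (Compressed Gas).
No segregation rule bars Code R2 with Code R4.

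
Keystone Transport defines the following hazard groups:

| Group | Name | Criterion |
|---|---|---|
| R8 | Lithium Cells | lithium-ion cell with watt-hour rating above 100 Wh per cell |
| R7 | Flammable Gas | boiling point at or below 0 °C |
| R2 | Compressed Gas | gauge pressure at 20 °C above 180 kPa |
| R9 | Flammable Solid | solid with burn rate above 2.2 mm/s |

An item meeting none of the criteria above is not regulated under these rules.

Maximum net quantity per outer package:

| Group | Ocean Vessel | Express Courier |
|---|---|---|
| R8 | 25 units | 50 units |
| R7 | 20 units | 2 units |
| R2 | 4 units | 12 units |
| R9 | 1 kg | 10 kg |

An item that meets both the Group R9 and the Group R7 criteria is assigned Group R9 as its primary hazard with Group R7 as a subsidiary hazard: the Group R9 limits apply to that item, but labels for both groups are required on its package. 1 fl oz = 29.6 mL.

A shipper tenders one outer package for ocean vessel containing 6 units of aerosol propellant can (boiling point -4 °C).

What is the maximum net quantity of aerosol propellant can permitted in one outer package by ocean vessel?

Boiling point -4 °C meets the Group R7 criterion (Flammable Gas), so the aerosol propellant can is Group R7.
The ocean vessel limit for Group R7 is 20 units.

20 units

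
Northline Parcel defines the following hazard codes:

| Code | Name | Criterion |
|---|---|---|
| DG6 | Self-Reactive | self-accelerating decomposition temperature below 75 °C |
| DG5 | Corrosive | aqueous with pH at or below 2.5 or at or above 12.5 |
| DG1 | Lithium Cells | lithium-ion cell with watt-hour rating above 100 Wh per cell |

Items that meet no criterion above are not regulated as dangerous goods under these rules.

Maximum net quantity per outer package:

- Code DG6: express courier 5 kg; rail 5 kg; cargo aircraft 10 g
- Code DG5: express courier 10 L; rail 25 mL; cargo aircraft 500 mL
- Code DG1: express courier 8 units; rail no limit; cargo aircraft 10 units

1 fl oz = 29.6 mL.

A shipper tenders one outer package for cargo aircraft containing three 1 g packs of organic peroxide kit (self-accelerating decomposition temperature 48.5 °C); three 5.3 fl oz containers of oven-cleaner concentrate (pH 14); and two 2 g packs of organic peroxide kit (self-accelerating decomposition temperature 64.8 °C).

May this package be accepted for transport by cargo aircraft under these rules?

Yes

The organic peroxide kit has self-accelerating decomposition temperature 48.5 °C, which is < 75 °C, so it is Code DG6 (Self-Reactive).
The oven-cleaner concentrate has pH 14, which is ≥ 12.5, so it is Code DG5 (Corrosive).
Self-accelerating decomposition temperature 64.8 °C meets the Code DG6 criterion (Self-Reactive), so the organic peroxide kit is Code DG6.
Total Code DG6: (three 1 g packs = 3 g) + (two 2 g packs = 4 g) = 7 g.
7 g ≤ 10 g (cargo aircraft limit, Code DG6) — within limit.
Code DG5 quantity: three 5.3 fl oz containers = 470.64 mL.
470.64 mL ≤ 500 mL (cargo aircraft limit, Code DG5) — within limit.
Every hazard code is within its cargo aircraft limit and no segregation rule is violated.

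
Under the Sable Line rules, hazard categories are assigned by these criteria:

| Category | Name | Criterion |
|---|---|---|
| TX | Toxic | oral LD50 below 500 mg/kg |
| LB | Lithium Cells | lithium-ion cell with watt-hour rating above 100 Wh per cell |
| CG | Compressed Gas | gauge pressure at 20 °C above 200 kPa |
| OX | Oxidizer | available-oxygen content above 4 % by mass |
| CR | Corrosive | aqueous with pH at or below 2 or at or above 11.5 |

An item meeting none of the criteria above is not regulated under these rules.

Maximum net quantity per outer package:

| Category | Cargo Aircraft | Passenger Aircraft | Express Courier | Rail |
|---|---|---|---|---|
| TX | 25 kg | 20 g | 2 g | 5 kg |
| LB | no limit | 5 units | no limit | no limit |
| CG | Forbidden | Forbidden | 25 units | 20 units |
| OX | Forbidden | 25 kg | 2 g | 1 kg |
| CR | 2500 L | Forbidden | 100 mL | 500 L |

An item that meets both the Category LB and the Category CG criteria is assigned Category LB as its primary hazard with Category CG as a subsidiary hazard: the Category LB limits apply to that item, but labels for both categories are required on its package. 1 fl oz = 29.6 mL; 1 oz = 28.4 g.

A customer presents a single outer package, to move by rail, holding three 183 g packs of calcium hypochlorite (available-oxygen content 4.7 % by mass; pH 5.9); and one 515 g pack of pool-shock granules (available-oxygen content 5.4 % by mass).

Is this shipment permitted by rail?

The calcium hypochlorite has available-oxygen content 4.7 % by mass, which is > 4 % by mass, so it is Category OX (Oxidizer).
The pool-shock granules have available-oxygen content 5.4 % by mass, which is > 4 % by mass, so they are Category OX (Oxidizer).
Total Category OX: (three 183 g packs = 549 g) + 515 g = 1.064 kg.
That exceeds the Category OX rail limit of 1 kg.

No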